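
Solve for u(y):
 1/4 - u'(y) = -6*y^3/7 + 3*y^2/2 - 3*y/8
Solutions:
 u(y) = C1 + 3*y^4/14 - y^3/2 + 3*y^2/16 + y/4


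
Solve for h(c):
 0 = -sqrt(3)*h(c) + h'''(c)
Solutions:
 h(c) = C3*exp(3^(1/6)*c) + (C1*sin(3^(2/3)*c/2) + C2*cos(3^(2/3)*c/2))*exp(-3^(1/6)*c/2)


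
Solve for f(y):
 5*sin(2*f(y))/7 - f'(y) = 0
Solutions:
 -5*y/7 + log(cos(2*f(y)) - 1)/4 - log(cos(2*f(y)) + 1)/4 = C1


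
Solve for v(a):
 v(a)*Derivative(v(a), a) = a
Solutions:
 v(a) = -sqrt(C1 + a^2)
 v(a) = sqrt(C1 + a^2)


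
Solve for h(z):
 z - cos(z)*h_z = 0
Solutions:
 h(z) = C1 + Integral(z/cos(z), z)


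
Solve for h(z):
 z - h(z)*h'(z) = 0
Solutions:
 h(z) = -sqrt(C1 + z^2)
 h(z) = sqrt(C1 + z^2)


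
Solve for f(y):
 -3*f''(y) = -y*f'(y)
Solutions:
 f(y) = C1 + C2*erfi(sqrt(6)*y/6)


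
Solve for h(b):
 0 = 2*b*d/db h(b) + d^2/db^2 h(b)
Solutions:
 h(b) = C1 + C2*erf(b)


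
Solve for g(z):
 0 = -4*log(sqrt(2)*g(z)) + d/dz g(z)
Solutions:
 -Integral(1/(2*log(_y) + log(2)), (_y, g(z)))/2 = C1 - z


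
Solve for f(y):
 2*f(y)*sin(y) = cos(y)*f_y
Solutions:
 f(y) = C1/cos(y)^2


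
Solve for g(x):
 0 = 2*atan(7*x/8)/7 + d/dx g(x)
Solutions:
 g(x) = C1 - 2*x*atan(7*x/8)/7 + 8*log(49*x^2 + 64)/49


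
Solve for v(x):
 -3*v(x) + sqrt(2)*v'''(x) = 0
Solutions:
 v(x) = C3*exp(2^(5/6)*3^(1/3)*x/2) + (C1*sin(6^(5/6)*x/4) + C2*cos(6^(5/6)*x/4))*exp(-2^(5/6)*3^(1/3)*x/4)


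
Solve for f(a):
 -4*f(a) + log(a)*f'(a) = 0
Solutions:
 f(a) = C1*exp(4*li(a))


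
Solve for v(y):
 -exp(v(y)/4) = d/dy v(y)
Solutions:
 v(y) = 4*log(1/(C1 + y)) + 8*log(2)


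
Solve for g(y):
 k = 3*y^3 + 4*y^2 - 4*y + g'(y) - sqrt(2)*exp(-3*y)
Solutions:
 g(y) = C1 + k*y - 3*y^4/4 - 4*y^3/3 + 2*y^2 - sqrt(2)*exp(-3*y)/3


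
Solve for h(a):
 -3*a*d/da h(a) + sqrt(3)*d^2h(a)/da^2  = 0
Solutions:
 h(a) = C1 + C2*erfi(sqrt(2)*3^(1/4)*a/2)


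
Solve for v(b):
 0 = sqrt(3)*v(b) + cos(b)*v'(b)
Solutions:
 v(b) = C1*(sin(b) - 1)^(sqrt(3)/2)/(sin(b) + 1)^(sqrt(3)/2)


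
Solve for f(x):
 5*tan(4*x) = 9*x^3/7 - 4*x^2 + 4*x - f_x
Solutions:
 f(x) = C1 + 9*x^4/28 - 4*x^3/3 + 2*x^2 + 5*log(cos(4*x))/4


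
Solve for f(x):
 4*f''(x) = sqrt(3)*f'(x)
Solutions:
 f(x) = C1 + C2*exp(sqrt(3)*x/4)


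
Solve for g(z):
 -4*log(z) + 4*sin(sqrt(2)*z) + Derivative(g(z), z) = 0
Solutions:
 g(z) = C1 + 4*z*log(z) - 4*z + 2*sqrt(2)*cos(sqrt(2)*z)


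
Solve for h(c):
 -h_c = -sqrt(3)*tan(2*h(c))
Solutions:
 h(c) = -asin(C1*exp(2*sqrt(3)*c))/2 + pi/2
 h(c) = asin(C1*exp(2*sqrt(3)*c))/2


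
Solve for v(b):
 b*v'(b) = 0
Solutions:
 v(b) = C1


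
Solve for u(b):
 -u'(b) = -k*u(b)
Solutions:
 u(b) = C1*exp(b*k)


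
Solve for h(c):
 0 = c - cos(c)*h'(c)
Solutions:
 h(c) = C1 + Integral(c/cos(c), c)


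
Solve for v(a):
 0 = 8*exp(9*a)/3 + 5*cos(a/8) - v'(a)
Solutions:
 v(a) = C1 + 8*exp(9*a)/27 + 40*sin(a/8)


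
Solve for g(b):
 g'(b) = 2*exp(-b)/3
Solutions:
 g(b) = C1 - 2*exp(-b)/3


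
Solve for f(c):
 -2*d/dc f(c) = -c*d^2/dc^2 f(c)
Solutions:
 f(c) = C1 + C2*c^3


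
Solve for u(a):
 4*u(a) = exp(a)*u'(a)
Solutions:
 u(a) = C1*exp(-4*exp(-a))


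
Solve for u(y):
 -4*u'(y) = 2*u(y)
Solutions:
 u(y) = C1*exp(-y/2)


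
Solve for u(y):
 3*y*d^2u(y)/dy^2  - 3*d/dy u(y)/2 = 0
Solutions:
 u(y) = C1 + C2*y^(3/2)


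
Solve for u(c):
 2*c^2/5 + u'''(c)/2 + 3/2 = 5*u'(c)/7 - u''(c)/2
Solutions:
 u(c) = C1 + C2*exp(c*(-7 + sqrt(329))/14) + C3*exp(-c*(7 + sqrt(329))/14) + 14*c^3/75 + 49*c^2/125 + 4291*c/1250


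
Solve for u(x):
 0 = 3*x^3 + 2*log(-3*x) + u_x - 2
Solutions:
 u(x) = C1 - 3*x^4/4 - 2*x*log(-x) + 2*x*(2 - log(3))


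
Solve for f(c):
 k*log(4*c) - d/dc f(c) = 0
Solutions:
 f(c) = C1 + c*k*log(c) - c*k + c*k*log(4)


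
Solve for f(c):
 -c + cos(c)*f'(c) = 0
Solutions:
 f(c) = C1 + Integral(c/cos(c), c)


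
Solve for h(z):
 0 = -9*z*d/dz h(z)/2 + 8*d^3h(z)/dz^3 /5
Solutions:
 h(z) = C1 + Integral(C2*airyai(2^(2/3)*45^(1/3)*z/4) + C3*airybi(2^(2/3)*45^(1/3)*z/4), z)


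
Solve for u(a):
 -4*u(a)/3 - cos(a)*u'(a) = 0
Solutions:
 u(a) = C1*(sin(a) - 1)^(2/3)/(sin(a) + 1)^(2/3)


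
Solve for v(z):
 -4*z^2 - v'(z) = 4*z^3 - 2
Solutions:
 v(z) = C1 - z^4 - 4*z^3/3 + 2*z


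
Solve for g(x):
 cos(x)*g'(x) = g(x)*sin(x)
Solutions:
 g(x) = C1/cos(x)


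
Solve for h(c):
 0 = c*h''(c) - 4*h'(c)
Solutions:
 h(c) = C1 + C2*c^5


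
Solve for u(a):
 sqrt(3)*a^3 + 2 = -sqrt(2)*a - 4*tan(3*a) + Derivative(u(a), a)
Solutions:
 u(a) = C1 + sqrt(3)*a^4/4 + sqrt(2)*a^2/2 + 2*a - 4*log(cos(3*a))/3


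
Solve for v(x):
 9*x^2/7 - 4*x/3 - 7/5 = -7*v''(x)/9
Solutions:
 v(x) = C1 + C2*x - 27*x^4/196 + 2*x^3/7 + 9*x^2/10


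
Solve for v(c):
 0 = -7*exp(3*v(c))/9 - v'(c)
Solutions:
 v(c) = log(1/(C1 + 7*c))/3 + log(3)/3
 v(c) = log((-3^(1/3) - 3^(5/6)*I)*(1/(C1 + 7*c))^(1/3)/2)
 v(c) = log((-3^(1/3) + 3^(5/6)*I)*(1/(C1 + 7*c))^(1/3)/2)


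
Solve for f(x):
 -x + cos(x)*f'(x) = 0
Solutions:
 f(x) = C1 + Integral(x/cos(x), x)


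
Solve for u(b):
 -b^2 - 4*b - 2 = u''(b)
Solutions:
 u(b) = C1 + C2*b - b^4/12 - 2*b^3/3 - b^2


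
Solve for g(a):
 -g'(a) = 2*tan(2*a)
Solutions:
 g(a) = C1 + log(cos(2*a))


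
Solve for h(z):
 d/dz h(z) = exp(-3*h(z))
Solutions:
 h(z) = log(C1 + 3*z)/3
 h(z) = log((-3^(1/3) - 3^(5/6)*I)*(C1 + z)^(1/3)/2)
 h(z) = log((-3^(1/3) + 3^(5/6)*I)*(C1 + z)^(1/3)/2)


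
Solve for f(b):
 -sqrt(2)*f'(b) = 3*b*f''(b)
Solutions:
 f(b) = C1 + C2*b^(1 - sqrt(2)/3)


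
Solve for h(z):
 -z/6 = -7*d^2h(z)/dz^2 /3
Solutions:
 h(z) = C1 + C2*z + z^3/84


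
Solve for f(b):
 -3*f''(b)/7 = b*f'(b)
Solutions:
 f(b) = C1 + C2*erf(sqrt(42)*b/6)


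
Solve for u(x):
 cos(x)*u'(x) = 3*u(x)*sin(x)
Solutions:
 u(x) = C1/cos(x)^3


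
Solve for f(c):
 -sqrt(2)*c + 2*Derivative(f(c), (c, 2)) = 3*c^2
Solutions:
 f(c) = C1 + C2*c + c^4/8 + sqrt(2)*c^3/12


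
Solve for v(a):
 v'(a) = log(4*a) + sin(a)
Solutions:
 v(a) = C1 + a*log(a) - a + 2*a*log(2) - cos(a)


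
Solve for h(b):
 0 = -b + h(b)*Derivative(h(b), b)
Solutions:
 h(b) = -sqrt(C1 + b^2)
 h(b) = sqrt(C1 + b^2)


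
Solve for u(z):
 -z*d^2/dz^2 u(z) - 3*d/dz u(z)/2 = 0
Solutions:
 u(z) = C1 + C2/sqrt(z)


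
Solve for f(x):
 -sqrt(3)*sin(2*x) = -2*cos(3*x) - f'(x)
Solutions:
 f(x) = C1 - 2*sin(3*x)/3 - sqrt(3)*cos(2*x)/2


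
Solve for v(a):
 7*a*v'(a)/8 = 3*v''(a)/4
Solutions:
 v(a) = C1 + C2*erfi(sqrt(21)*a/6)


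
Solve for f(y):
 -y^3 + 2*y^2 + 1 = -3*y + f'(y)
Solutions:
 f(y) = C1 - y^4/4 + 2*y^3/3 + 3*y^2/2 + y


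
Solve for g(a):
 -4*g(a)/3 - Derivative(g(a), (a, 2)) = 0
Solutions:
 g(a) = C1*sin(2*sqrt(3)*a/3) + C2*cos(2*sqrt(3)*a/3)


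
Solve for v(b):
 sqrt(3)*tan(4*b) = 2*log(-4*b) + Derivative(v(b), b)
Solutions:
 v(b) = C1 - 2*b*log(-b) - 4*b*log(2) + 2*b - sqrt(3)*log(cos(4*b))/4


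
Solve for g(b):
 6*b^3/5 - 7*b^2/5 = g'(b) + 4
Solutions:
 g(b) = C1 + 3*b^4/10 - 7*b^3/15 - 4*b


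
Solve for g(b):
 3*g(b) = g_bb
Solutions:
 g(b) = C1*exp(-sqrt(3)*b) + C2*exp(sqrt(3)*b)


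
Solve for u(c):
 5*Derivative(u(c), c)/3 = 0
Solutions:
 u(c) = C1


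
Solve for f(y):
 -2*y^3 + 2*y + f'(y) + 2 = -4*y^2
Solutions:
 f(y) = C1 + y^4/2 - 4*y^3/3 - y^2 - 2*y


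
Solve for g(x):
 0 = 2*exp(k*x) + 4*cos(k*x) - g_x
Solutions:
 g(x) = C1 + 2*exp(k*x)/k + 4*sin(k*x)/k


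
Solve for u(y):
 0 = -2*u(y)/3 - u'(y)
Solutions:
 u(y) = C1*exp(-2*y/3)


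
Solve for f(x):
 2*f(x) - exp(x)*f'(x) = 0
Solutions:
 f(x) = C1*exp(-2*exp(-x))


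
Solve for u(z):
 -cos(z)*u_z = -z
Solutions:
 u(z) = C1 + Integral(z/cos(z), z)


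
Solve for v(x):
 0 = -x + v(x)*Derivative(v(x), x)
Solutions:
 v(x) = -sqrt(C1 + x^2)
 v(x) = sqrt(C1 + x^2)


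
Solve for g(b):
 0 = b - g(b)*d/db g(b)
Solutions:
 g(b) = -sqrt(C1 + b^2)
 g(b) = sqrt(C1 + b^2)


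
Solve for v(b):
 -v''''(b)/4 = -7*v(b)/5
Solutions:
 v(b) = C1*exp(-sqrt(2)*5^(3/4)*7^(1/4)*b/5) + C2*exp(sqrt(2)*5^(3/4)*7^(1/4)*b/5) + C3*sin(sqrt(2)*5^(3/4)*7^(1/4)*b/5) + C4*cos(sqrt(2)*5^(3/4)*7^(1/4)*b/5)


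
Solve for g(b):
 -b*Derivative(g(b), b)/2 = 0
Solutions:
 g(b) = C1


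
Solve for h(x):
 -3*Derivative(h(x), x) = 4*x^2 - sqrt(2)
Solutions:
 h(x) = C1 - 4*x^3/9 + sqrt(2)*x/3


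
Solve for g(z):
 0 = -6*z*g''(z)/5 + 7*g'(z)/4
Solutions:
 g(z) = C1 + C2*z^(59/24)


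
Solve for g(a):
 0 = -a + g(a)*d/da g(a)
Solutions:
 g(a) = -sqrt(C1 + a^2)
 g(a) = sqrt(C1 + a^2)


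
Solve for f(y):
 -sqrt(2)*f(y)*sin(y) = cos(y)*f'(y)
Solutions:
 f(y) = C1*cos(y)^(sqrt(2))


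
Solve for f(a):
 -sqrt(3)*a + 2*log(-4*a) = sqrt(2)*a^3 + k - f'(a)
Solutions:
 f(a) = C1 + sqrt(2)*a^4/4 + sqrt(3)*a^2/2 + a*(k - 4*log(2) + 2) - 2*a*log(-a)


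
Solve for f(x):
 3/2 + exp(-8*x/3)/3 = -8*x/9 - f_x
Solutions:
 f(x) = C1 - 4*x^2/9 - 3*x/2 + exp(-8*x/3)/8


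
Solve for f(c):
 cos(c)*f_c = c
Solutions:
 f(c) = C1 + Integral(c/cos(c), c)


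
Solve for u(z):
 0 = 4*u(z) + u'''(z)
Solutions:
 u(z) = C3*exp(-2^(2/3)*z) + (C1*sin(2^(2/3)*sqrt(3)*z/2) + C2*cos(2^(2/3)*sqrt(3)*z/2))*exp(2^(2/3)*z/2)


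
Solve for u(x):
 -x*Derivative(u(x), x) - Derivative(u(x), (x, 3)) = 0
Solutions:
 u(x) = C1 + Integral(C2*airyai(-x) + C3*airybi(-x), x)


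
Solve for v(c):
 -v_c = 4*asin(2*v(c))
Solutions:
 Integral(1/asin(2*_y), (_y, v(c))) = C1 - 4*c


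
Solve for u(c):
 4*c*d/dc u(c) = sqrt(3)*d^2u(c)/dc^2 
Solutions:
 u(c) = C1 + C2*erfi(sqrt(2)*3^(3/4)*c/3)


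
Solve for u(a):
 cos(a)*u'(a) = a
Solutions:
 u(a) = C1 + Integral(a/cos(a), a)


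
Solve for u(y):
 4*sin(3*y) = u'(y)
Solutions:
 u(y) = C1 - 4*cos(3*y)/3


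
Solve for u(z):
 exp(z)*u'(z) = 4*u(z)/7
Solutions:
 u(z) = C1*exp(-4*exp(-z)/7)


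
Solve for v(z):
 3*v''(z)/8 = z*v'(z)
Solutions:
 v(z) = C1 + C2*erfi(2*sqrt(3)*z/3)


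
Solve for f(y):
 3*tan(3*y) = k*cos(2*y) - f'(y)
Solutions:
 f(y) = C1 + k*sin(2*y)/2 + log(cos(3*y))


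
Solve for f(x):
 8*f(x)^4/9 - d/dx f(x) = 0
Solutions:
 f(x) = 3^(1/3)*(-1/(C1 + 8*x))^(1/3)
 f(x) = (-1/(C1 + 8*x))^(1/3)*(-3^(1/3) - 3^(5/6)*I)/2
 f(x) = (-1/(C1 + 8*x))^(1/3)*(-3^(1/3) + 3^(5/6)*I)/2


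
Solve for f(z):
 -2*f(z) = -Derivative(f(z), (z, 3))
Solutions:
 f(z) = C3*exp(2^(1/3)*z) + (C1*sin(2^(1/3)*sqrt(3)*z/2) + C2*cos(2^(1/3)*sqrt(3)*z/2))*exp(-2^(1/3)*z/2)


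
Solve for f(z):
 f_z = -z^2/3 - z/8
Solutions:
 f(z) = C1 - z^3/9 - z^2/16


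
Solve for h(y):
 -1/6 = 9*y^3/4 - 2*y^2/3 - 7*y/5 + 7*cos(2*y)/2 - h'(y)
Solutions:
 h(y) = C1 + 9*y^4/16 - 2*y^3/9 - 7*y^2/10 + y/6 + 7*sin(2*y)/4


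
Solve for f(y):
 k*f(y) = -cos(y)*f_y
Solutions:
 f(y) = C1*exp(k*(log(sin(y) - 1) - log(sin(y) + 1))/2)


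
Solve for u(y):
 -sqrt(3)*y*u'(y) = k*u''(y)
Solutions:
 u(y) = C1 + C2*sqrt(k)*erf(sqrt(2)*3^(1/4)*y*sqrt(1/k)/2)


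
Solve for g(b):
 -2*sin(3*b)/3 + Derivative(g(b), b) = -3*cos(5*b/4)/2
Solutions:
 g(b) = C1 - 6*sin(5*b/4)/5 - 2*cos(3*b)/9


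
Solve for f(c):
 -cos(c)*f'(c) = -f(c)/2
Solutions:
 f(c) = C1*(sin(c) + 1)^(1/4)/(sin(c) - 1)^(1/4)


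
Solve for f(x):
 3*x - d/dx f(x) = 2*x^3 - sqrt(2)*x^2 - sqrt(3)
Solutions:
 f(x) = C1 - x^4/2 + sqrt(2)*x^3/3 + 3*x^2/2 + sqrt(3)*x


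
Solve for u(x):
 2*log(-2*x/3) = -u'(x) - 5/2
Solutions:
 u(x) = C1 - 2*x*log(-x) + x*(-2*log(2) - 1/2 + 2*log(3))


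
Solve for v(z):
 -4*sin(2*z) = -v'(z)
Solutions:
 v(z) = C1 - 2*cos(2*z)


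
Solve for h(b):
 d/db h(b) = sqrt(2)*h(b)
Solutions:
 h(b) = C1*exp(sqrt(2)*b)


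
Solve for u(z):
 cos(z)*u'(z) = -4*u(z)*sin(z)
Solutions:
 u(z) = C1*cos(z)^4


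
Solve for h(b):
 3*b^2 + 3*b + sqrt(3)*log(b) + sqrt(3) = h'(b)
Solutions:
 h(b) = C1 + b^3 + 3*b^2/2 + sqrt(3)*b*log(b)


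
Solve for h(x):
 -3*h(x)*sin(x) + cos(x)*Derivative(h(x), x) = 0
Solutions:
 h(x) = C1/cos(x)^3


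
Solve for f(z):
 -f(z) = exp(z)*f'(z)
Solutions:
 f(z) = C1*exp(exp(-z))


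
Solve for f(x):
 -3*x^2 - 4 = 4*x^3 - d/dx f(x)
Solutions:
 f(x) = C1 + x^4 + x^3 + 4*x


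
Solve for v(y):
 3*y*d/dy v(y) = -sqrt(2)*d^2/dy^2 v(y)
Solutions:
 v(y) = C1 + C2*erf(2^(1/4)*sqrt(3)*y/2)


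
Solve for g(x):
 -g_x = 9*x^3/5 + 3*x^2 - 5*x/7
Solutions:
 g(x) = C1 - 9*x^4/20 - x^3 + 5*x^2/14


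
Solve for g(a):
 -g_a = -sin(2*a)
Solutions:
 g(a) = C1 - cos(2*a)/2


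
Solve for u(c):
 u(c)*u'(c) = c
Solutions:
 u(c) = -sqrt(C1 + c^2)
 u(c) = sqrt(C1 + c^2)


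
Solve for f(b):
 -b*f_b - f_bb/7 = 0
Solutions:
 f(b) = C1 + C2*erf(sqrt(14)*b/2)


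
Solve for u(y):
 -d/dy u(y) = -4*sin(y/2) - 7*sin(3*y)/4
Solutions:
 u(y) = C1 - 8*cos(y/2) - 7*cos(3*y)/12


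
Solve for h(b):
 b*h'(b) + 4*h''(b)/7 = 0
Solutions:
 h(b) = C1 + C2*erf(sqrt(14)*b/4)


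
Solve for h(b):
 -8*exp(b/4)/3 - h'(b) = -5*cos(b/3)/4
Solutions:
 h(b) = C1 - 32*exp(b/4)/3 + 15*sin(b/3)/4


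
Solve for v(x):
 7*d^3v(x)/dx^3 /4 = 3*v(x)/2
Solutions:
 v(x) = C3*exp(6^(1/3)*7^(2/3)*x/7) + (C1*sin(2^(1/3)*3^(5/6)*7^(2/3)*x/14) + C2*cos(2^(1/3)*3^(5/6)*7^(2/3)*x/14))*exp(-6^(1/3)*7^(2/3)*x/14)


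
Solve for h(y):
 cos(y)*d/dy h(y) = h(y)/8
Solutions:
 h(y) = C1*(sin(y) + 1)^(1/16)/(sin(y) - 1)^(1/16)


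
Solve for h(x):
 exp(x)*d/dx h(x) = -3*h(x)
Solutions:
 h(x) = C1*exp(3*exp(-x))


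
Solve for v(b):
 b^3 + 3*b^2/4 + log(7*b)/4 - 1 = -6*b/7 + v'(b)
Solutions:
 v(b) = C1 + b^4/4 + b^3/4 + 3*b^2/7 + b*log(b)/4 - 5*b/4 + b*log(7)/4


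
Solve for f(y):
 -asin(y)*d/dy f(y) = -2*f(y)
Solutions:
 f(y) = C1*exp(2*Integral(1/asin(y), y))


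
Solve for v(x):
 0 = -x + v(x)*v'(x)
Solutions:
 v(x) = -sqrt(C1 + x^2)
 v(x) = sqrt(C1 + x^2)


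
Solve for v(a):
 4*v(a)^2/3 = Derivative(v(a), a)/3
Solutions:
 v(a) = -1/(C1 + 4*a)


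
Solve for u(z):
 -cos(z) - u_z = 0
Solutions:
 u(z) = C1 - sin(z)


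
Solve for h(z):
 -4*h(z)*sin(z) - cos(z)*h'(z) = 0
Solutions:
 h(z) = C1*cos(z)^4


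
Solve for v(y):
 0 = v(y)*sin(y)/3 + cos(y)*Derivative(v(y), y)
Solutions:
 v(y) = C1*cos(y)^(1/3)


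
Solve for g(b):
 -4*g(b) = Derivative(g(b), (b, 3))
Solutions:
 g(b) = C3*exp(-2^(2/3)*b) + (C1*sin(2^(2/3)*sqrt(3)*b/2) + C2*cos(2^(2/3)*sqrt(3)*b/2))*exp(2^(2/3)*b/2)


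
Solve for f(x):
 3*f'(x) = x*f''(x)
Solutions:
 f(x) = C1 + C2*x^4


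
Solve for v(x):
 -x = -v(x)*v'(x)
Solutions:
 v(x) = -sqrt(C1 + x^2)
 v(x) = sqrt(C1 + x^2)


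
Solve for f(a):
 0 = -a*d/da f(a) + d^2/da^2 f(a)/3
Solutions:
 f(a) = C1 + C2*erfi(sqrt(6)*a/2)


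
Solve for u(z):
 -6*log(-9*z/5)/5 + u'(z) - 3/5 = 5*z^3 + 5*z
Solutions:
 u(z) = C1 + 5*z^4/4 + 5*z^2/2 + 6*z*log(-z)/5 + 3*z*(-2*log(5) - 1 + 4*log(3))/5


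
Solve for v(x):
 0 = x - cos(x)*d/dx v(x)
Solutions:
 v(x) = C1 + Integral(x/cos(x), x)


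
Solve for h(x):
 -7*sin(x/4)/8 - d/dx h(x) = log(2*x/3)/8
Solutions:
 h(x) = C1 - x*log(x)/8 - x*log(2)/8 + x/8 + x*log(3)/8 + 7*cos(x/4)/2


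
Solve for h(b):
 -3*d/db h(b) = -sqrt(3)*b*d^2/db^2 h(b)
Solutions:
 h(b) = C1 + C2*b^(1 + sqrt(3))


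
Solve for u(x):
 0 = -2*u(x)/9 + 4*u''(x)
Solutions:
 u(x) = C1*exp(-sqrt(2)*x/6) + C2*exp(sqrt(2)*x/6)


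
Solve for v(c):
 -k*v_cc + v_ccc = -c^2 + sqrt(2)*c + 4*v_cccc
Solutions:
 v(c) = C1 + C2*c + C3*exp(c*(1 - sqrt(1 - 16*k))/8) + C4*exp(c*(sqrt(1 - 16*k) + 1)/8) + c^4/(12*k) + c^3*(-sqrt(2) + 2/k)/(6*k) + c^2*(-4 - sqrt(2)/2 + 1/k)/k^2


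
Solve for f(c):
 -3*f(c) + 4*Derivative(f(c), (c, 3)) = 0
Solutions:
 f(c) = C3*exp(6^(1/3)*c/2) + (C1*sin(2^(1/3)*3^(5/6)*c/4) + C2*cos(2^(1/3)*3^(5/6)*c/4))*exp(-6^(1/3)*c/4)


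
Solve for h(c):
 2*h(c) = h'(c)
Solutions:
 h(c) = C1*exp(2*c)


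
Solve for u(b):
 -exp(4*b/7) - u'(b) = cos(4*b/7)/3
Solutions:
 u(b) = C1 - 7*exp(4*b/7)/4 - 7*sin(4*b/7)/12


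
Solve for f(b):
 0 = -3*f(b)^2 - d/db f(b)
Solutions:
 f(b) = 1/(C1 + 3*b)


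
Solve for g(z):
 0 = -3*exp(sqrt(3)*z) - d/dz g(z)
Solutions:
 g(z) = C1 - sqrt(3)*exp(sqrt(3)*z)


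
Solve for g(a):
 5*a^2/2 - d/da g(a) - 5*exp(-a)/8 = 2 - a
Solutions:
 g(a) = C1 + 5*a^3/6 + a^2/2 - 2*a + 5*exp(-a)/8


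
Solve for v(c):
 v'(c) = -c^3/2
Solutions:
 v(c) = C1 - c^4/8


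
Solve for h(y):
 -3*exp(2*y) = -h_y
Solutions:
 h(y) = C1 + 3*exp(2*y)/2


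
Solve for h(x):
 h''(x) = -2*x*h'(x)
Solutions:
 h(x) = C1 + C2*erf(x)


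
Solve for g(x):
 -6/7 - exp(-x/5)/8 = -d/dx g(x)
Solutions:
 g(x) = C1 + 6*x/7 - 5*exp(-x/5)/8


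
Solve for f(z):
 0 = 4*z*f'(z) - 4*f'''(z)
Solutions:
 f(z) = C1 + Integral(C2*airyai(z) + C3*airybi(z), z)


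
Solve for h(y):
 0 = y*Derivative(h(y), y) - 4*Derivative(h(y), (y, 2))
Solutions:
 h(y) = C1 + C2*erfi(sqrt(2)*y/4)


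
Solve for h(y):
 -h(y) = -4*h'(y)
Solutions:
 h(y) = C1*exp(y/4)


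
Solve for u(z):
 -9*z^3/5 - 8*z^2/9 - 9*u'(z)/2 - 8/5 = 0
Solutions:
 u(z) = C1 - z^4/10 - 16*z^3/243 - 16*z/45


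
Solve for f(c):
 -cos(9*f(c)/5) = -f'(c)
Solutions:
 -c - 5*log(sin(9*f(c)/5) - 1)/18 + 5*log(sin(9*f(c)/5) + 1)/18 = C1


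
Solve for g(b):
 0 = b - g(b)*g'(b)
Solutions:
 g(b) = -sqrt(C1 + b^2)
 g(b) = sqrt(C1 + b^2)


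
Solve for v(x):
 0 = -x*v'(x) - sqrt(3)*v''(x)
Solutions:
 v(x) = C1 + C2*erf(sqrt(2)*3^(3/4)*x/6)


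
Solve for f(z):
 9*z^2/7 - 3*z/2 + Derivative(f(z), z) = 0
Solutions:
 f(z) = C1 - 3*z^3/7 + 3*z^2/4


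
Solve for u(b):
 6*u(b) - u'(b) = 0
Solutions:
 u(b) = C1*exp(6*b)


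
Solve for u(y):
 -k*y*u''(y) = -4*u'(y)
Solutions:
 u(y) = C1 + y^(((re(k) + 4)*re(k) + im(k)^2)/(re(k)^2 + im(k)^2))*(C2*sin(4*log(y)*Abs(im(k))/(re(k)^2 + im(k)^2)) + C3*cos(4*log(y)*im(k)/(re(k)^2 + im(k)^2)))


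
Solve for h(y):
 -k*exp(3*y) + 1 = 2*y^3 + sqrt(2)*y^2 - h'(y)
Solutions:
 h(y) = C1 + k*exp(3*y)/3 + y^4/2 + sqrt(2)*y^3/3 - y


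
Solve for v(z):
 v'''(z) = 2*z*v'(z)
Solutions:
 v(z) = C1 + Integral(C2*airyai(2^(1/3)*z) + C3*airybi(2^(1/3)*z), z)


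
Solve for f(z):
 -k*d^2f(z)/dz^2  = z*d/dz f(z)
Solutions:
 f(z) = C1 + C2*sqrt(k)*erf(sqrt(2)*z*sqrt(1/k)/2)


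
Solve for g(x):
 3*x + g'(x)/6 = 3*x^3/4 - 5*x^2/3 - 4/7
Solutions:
 g(x) = C1 + 9*x^4/8 - 10*x^3/3 - 9*x^2 - 24*x/7


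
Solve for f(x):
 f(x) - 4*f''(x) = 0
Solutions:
 f(x) = C1*exp(-x/2) + C2*exp(x/2)


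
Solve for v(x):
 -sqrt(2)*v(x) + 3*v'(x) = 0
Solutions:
 v(x) = C1*exp(sqrt(2)*x/3)


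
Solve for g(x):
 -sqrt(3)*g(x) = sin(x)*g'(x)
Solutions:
 g(x) = C1*(cos(x) + 1)^(sqrt(3)/2)/(cos(x) - 1)^(sqrt(3)/2)


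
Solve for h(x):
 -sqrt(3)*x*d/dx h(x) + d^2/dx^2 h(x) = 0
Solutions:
 h(x) = C1 + C2*erfi(sqrt(2)*3^(1/4)*x/2)


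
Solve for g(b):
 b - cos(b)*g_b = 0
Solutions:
 g(b) = C1 + Integral(b/cos(b), b)


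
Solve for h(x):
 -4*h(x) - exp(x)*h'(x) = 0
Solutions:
 h(x) = C1*exp(4*exp(-x))


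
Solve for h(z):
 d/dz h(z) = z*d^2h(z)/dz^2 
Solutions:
 h(z) = C1 + C2*z^2


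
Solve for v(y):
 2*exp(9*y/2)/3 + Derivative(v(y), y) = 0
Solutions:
 v(y) = C1 - 4*exp(9*y/2)/27


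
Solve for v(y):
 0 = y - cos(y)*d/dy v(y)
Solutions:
 v(y) = C1 + Integral(y/cos(y), y)


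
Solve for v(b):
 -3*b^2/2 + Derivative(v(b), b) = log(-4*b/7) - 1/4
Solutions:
 v(b) = C1 + b^3/2 + b*log(-b) + b*(-log(7) - 5/4 + 2*log(2))


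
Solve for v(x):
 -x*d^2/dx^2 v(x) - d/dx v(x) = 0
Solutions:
 v(x) = C1 + C2*log(x)


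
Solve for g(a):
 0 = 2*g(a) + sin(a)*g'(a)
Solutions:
 g(a) = C1*(cos(a) + 1)/(cos(a) - 1)


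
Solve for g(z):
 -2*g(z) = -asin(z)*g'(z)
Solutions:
 g(z) = C1*exp(2*Integral(1/asin(z), z))


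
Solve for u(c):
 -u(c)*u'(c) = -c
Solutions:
 u(c) = -sqrt(C1 + c^2)
 u(c) = sqrt(C1 + c^2)


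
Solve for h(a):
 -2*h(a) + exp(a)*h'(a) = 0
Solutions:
 h(a) = C1*exp(-2*exp(-a))


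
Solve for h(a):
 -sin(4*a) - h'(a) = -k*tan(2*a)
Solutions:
 h(a) = C1 - k*log(cos(2*a))/2 + cos(4*a)/4


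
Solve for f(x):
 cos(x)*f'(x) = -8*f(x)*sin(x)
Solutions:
 f(x) = C1*cos(x)^8


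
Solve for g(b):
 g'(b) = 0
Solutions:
 g(b) = C1


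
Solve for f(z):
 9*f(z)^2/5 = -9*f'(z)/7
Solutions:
 f(z) = 5/(C1 + 7*z)


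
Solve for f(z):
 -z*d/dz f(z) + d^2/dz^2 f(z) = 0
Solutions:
 f(z) = C1 + C2*erfi(sqrt(2)*z/2)


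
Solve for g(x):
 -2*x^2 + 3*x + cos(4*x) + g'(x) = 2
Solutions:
 g(x) = C1 + 2*x^3/3 - 3*x^2/2 + 2*x - sin(4*x)/4


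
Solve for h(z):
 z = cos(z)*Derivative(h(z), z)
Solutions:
 h(z) = C1 + Integral(z/cos(z), z)


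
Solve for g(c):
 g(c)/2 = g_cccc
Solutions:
 g(c) = C1*exp(-2^(3/4)*c/2) + C2*exp(2^(3/4)*c/2) + C3*sin(2^(3/4)*c/2) + C4*cos(2^(3/4)*c/2)


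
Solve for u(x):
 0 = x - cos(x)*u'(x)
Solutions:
 u(x) = C1 + Integral(x/cos(x), x)


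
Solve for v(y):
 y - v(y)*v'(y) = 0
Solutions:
 v(y) = -sqrt(C1 + y^2)
 v(y) = sqrt(C1 + y^2)


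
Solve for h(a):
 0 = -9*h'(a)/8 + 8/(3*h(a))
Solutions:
 h(a) = -sqrt(C1 + 384*a)/9
 h(a) = sqrt(C1 + 384*a)/9


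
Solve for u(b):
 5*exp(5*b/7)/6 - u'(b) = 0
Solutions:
 u(b) = C1 + 7*exp(5*b/7)/6


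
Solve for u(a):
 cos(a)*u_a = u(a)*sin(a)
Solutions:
 u(a) = C1/cos(a)


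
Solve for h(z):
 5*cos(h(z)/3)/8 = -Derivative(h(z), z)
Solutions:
 5*z/8 - 3*log(sin(h(z)/3) - 1)/2 + 3*log(sin(h(z)/3) + 1)/2 = C1


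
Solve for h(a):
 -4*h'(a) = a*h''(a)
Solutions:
 h(a) = C1 + C2/a^3


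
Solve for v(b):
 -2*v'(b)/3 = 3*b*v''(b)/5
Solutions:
 v(b) = C1 + C2/b^(1/9)


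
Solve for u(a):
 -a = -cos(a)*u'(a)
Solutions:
 u(a) = C1 + Integral(a/cos(a), a)


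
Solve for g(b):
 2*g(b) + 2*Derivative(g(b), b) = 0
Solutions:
 g(b) = C1*exp(-b)


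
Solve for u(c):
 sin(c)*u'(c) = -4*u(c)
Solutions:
 u(c) = C1*(cos(c)^2 + 2*cos(c) + 1)/(cos(c)^2 - 2*cos(c) + 1)


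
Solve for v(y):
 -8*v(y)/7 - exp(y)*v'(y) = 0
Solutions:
 v(y) = C1*exp(8*exp(-y)/7)


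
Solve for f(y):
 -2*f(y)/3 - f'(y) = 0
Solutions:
 f(y) = C1*exp(-2*y/3)


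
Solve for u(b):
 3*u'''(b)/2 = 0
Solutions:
 u(b) = C1 + C2*b + C3*b^2


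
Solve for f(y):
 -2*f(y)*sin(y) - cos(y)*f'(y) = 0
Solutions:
 f(y) = C1*cos(y)^2


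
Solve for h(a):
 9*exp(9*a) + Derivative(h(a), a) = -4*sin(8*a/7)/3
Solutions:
 h(a) = C1 - exp(9*a) + 7*cos(8*a/7)/6


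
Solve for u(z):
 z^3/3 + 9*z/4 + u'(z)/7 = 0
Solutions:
 u(z) = C1 - 7*z^4/12 - 63*z^2/8


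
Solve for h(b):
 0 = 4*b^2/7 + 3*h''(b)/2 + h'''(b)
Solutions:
 h(b) = C1 + C2*b + C3*exp(-3*b/2) - 2*b^4/63 + 16*b^3/189 - 32*b^2/189


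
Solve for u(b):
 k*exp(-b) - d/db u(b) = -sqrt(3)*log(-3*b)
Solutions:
 u(b) = C1 + sqrt(3)*b*log(-b) + sqrt(3)*b*(-1 + log(3)) - k*exp(-b)


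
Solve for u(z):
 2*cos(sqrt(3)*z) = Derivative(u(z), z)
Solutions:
 u(z) = C1 + 2*sqrt(3)*sin(sqrt(3)*z)/3


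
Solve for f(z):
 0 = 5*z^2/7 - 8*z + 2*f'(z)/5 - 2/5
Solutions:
 f(z) = C1 - 25*z^3/42 + 10*z^2 + z


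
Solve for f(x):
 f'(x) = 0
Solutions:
 f(x) = C1


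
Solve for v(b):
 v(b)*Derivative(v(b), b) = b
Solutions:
 v(b) = -sqrt(C1 + b^2)
 v(b) = sqrt(C1 + b^2)


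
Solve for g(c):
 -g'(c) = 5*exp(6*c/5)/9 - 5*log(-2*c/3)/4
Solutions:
 g(c) = C1 + 5*c*log(-c)/4 + 5*c*(-log(3) - 1 + log(2))/4 - 25*exp(6*c/5)/54


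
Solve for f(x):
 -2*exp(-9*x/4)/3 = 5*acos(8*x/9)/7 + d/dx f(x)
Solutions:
 f(x) = C1 - 5*x*acos(8*x/9)/7 + 5*sqrt(81 - 64*x^2)/56 + 8*exp(-9*x/4)/27


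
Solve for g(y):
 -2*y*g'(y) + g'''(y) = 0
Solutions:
 g(y) = C1 + Integral(C2*airyai(2^(1/3)*y) + C3*airybi(2^(1/3)*y), y)


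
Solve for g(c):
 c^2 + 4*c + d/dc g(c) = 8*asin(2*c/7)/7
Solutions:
 g(c) = C1 - c^3/3 - 2*c^2 + 8*c*asin(2*c/7)/7 + 4*sqrt(49 - 4*c^2)/7


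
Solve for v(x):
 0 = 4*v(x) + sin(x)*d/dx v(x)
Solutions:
 v(x) = C1*(cos(x)^2 + 2*cos(x) + 1)/(cos(x)^2 - 2*cos(x) + 1)


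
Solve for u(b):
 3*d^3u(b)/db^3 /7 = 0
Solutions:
 u(b) = C1 + C2*b + C3*b^2


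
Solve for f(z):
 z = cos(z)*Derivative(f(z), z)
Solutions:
 f(z) = C1 + Integral(z/cos(z), z)


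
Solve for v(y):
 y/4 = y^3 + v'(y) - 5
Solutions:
 v(y) = C1 - y^4/4 + y^2/8 + 5*y


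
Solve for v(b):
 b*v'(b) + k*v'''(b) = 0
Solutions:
 v(b) = C1 + Integral(C2*airyai(b*(-1/k)^(1/3)) + C3*airybi(b*(-1/k)^(1/3)), b)


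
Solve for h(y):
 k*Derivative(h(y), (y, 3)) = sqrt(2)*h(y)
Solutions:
 h(y) = C1*exp(2^(1/6)*y*(1/k)^(1/3)) + C2*exp(2^(1/6)*y*(-1 + sqrt(3)*I)*(1/k)^(1/3)/2) + C3*exp(-2^(1/6)*y*(1 + sqrt(3)*I)*(1/k)^(1/3)/2)


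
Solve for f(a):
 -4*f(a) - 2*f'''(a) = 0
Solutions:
 f(a) = C3*exp(-2^(1/3)*a) + (C1*sin(2^(1/3)*sqrt(3)*a/2) + C2*cos(2^(1/3)*sqrt(3)*a/2))*exp(2^(1/3)*a/2)


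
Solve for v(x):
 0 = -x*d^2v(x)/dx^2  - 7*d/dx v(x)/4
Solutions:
 v(x) = C1 + C2/x^(3/4)


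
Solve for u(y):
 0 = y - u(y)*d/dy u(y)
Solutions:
 u(y) = -sqrt(C1 + y^2)
 u(y) = sqrt(C1 + y^2)


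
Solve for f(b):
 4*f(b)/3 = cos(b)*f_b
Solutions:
 f(b) = C1*(sin(b) + 1)^(2/3)/(sin(b) - 1)^(2/3)


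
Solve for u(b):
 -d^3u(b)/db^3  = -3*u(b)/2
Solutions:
 u(b) = C3*exp(2^(2/3)*3^(1/3)*b/2) + (C1*sin(2^(2/3)*3^(5/6)*b/4) + C2*cos(2^(2/3)*3^(5/6)*b/4))*exp(-2^(2/3)*3^(1/3)*b/4)


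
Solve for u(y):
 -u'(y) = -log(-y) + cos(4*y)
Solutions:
 u(y) = C1 + y*log(-y) - y - sin(4*y)/4


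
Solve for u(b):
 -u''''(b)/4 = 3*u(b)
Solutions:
 u(b) = (C1*sin(3^(1/4)*b) + C2*cos(3^(1/4)*b))*exp(-3^(1/4)*b) + (C3*sin(3^(1/4)*b) + C4*cos(3^(1/4)*b))*exp(3^(1/4)*b)


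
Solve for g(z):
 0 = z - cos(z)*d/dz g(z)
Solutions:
 g(z) = C1 + Integral(z/cos(z), z)


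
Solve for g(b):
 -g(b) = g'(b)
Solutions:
 g(b) = C1*exp(-b)


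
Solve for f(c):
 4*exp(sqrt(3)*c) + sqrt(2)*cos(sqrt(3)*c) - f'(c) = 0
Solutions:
 f(c) = C1 + 4*sqrt(3)*exp(sqrt(3)*c)/3 + sqrt(6)*sin(sqrt(3)*c)/3


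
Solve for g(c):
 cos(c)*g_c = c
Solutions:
 g(c) = C1 + Integral(c/cos(c), c)


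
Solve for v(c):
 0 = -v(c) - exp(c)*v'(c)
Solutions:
 v(c) = C1*exp(exp(-c))


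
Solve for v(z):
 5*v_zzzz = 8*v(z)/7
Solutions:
 v(z) = C1*exp(-70^(3/4)*z/35) + C2*exp(70^(3/4)*z/35) + C3*sin(70^(3/4)*z/35) + C4*cos(70^(3/4)*z/35)


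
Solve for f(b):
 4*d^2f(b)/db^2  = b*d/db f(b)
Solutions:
 f(b) = C1 + C2*erfi(sqrt(2)*b/4)


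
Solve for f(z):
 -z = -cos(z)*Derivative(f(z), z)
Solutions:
 f(z) = C1 + Integral(z/cos(z), z)


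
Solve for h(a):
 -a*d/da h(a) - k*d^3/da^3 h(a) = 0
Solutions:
 h(a) = C1 + Integral(C2*airyai(a*(-1/k)^(1/3)) + C3*airybi(a*(-1/k)^(1/3)), a)


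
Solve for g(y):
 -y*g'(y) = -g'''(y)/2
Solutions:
 g(y) = C1 + Integral(C2*airyai(2^(1/3)*y) + C3*airybi(2^(1/3)*y), y)


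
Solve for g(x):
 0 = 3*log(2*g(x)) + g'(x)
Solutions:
 Integral(1/(log(_y) + log(2)), (_y, g(x)))/3 = C1 - x


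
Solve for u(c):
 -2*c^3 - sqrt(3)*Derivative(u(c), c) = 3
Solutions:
 u(c) = C1 - sqrt(3)*c^4/6 - sqrt(3)*c


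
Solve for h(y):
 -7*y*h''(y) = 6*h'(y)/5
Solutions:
 h(y) = C1 + C2*y^(29/35)


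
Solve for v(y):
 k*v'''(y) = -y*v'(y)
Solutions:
 v(y) = C1 + Integral(C2*airyai(y*(-1/k)^(1/3)) + C3*airybi(y*(-1/k)^(1/3)), y)


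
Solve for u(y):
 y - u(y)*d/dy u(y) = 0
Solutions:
 u(y) = -sqrt(C1 + y^2)
 u(y) = sqrt(C1 + y^2)


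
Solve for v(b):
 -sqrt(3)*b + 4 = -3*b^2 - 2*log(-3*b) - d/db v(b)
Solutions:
 v(b) = C1 - b^3 + sqrt(3)*b^2/2 - 2*b*log(-b) + 2*b*(-log(3) - 1)


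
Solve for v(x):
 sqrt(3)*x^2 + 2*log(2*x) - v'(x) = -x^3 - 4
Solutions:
 v(x) = C1 + x^4/4 + sqrt(3)*x^3/3 + 2*x*log(x) + x*log(4) + 2*x


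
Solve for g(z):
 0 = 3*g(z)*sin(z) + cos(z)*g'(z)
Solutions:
 g(z) = C1*cos(z)^3


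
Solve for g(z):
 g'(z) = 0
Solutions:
 g(z) = C1


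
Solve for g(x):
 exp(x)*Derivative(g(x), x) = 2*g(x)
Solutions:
 g(x) = C1*exp(-2*exp(-x))


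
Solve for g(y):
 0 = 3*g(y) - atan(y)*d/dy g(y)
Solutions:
 g(y) = C1*exp(3*Integral(1/atan(y), y))


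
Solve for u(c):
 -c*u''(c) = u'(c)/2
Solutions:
 u(c) = C1 + C2*sqrt(c)


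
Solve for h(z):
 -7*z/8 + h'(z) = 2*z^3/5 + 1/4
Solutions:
 h(z) = C1 + z^4/10 + 7*z^2/16 + z/4


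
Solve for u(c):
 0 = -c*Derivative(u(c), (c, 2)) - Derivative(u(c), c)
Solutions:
 u(c) = C1 + C2*log(c)


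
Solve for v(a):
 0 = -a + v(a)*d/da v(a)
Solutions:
 v(a) = -sqrt(C1 + a^2)
 v(a) = sqrt(C1 + a^2)


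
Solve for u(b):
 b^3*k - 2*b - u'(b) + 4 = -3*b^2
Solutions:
 u(b) = C1 + b^4*k/4 + b^3 - b^2 + 4*b


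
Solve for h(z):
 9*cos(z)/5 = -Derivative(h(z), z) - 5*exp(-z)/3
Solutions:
 h(z) = C1 - 9*sin(z)/5 + 5*exp(-z)/3


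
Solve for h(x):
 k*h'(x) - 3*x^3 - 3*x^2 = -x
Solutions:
 h(x) = C1 + 3*x^4/(4*k) + x^3/k - x^2/(2*k)


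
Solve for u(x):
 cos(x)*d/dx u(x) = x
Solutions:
 u(x) = C1 + Integral(x/cos(x), x)


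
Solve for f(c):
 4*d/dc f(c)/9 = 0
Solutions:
 f(c) = C1


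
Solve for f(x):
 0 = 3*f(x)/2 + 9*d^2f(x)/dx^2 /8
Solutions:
 f(x) = C1*sin(2*sqrt(3)*x/3) + C2*cos(2*sqrt(3)*x/3)


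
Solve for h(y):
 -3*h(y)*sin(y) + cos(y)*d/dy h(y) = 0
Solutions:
 h(y) = C1/cos(y)^3


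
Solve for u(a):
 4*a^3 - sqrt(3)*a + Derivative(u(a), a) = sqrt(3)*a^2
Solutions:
 u(a) = C1 - a^4 + sqrt(3)*a^3/3 + sqrt(3)*a^2/2


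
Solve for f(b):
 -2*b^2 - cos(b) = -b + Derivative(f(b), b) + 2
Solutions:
 f(b) = C1 - 2*b^3/3 + b^2/2 - 2*b - sin(b)


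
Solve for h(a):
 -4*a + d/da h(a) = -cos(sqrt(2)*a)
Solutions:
 h(a) = C1 + 2*a^2 - sqrt(2)*sin(sqrt(2)*a)/2


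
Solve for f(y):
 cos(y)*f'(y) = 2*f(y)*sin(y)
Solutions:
 f(y) = C1/cos(y)^2


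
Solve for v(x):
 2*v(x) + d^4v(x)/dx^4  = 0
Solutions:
 v(x) = (C1*sin(2^(3/4)*x/2) + C2*cos(2^(3/4)*x/2))*exp(-2^(3/4)*x/2) + (C3*sin(2^(3/4)*x/2) + C4*cos(2^(3/4)*x/2))*exp(2^(3/4)*x/2)


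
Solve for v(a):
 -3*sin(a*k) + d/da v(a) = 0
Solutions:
 v(a) = C1 - 3*cos(a*k)/k


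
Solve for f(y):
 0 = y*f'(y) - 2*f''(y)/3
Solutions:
 f(y) = C1 + C2*erfi(sqrt(3)*y/2)


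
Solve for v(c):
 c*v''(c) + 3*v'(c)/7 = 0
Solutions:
 v(c) = C1 + C2*c^(4/7)


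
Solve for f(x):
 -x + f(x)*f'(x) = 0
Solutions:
 f(x) = -sqrt(C1 + x^2)
 f(x) = sqrt(C1 + x^2)


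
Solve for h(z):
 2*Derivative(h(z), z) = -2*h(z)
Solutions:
 h(z) = C1*exp(-z)


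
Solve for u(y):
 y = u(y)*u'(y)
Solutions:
 u(y) = -sqrt(C1 + y^2)
 u(y) = sqrt(C1 + y^2)


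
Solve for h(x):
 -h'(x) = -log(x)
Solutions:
 h(x) = C1 + x*log(x) - x


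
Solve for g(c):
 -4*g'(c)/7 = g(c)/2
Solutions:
 g(c) = C1*exp(-7*c/8)


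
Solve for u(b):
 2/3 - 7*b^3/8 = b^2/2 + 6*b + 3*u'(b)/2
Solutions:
 u(b) = C1 - 7*b^4/48 - b^3/9 - 2*b^2 + 4*b/9


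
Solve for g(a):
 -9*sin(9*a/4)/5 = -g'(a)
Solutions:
 g(a) = C1 - 4*cos(9*a/4)/5


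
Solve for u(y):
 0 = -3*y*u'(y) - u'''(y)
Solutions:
 u(y) = C1 + Integral(C2*airyai(-3^(1/3)*y) + C3*airybi(-3^(1/3)*y), y)


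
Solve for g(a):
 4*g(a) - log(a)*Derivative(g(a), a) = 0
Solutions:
 g(a) = C1*exp(4*li(a))


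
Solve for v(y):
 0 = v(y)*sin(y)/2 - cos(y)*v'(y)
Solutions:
 v(y) = C1/sqrt(cos(y))


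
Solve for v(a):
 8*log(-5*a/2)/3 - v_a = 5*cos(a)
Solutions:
 v(a) = C1 + 8*a*log(-a)/3 - 8*a/3 - 8*a*log(2)/3 + 8*a*log(5)/3 - 5*sin(a)


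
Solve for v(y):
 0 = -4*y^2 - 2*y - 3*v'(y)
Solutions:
 v(y) = C1 - 4*y^3/9 - y^2/3


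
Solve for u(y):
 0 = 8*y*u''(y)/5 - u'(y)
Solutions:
 u(y) = C1 + C2*y^(13/8)


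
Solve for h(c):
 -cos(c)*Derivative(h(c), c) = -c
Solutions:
 h(c) = C1 + Integral(c/cos(c), c)


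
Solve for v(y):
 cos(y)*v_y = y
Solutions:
 v(y) = C1 + Integral(y/cos(y), y)


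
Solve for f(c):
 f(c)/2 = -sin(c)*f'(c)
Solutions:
 f(c) = C1*(cos(c) + 1)^(1/4)/(cos(c) - 1)^(1/4)


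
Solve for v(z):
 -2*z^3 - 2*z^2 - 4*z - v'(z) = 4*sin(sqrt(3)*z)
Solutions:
 v(z) = C1 - z^4/2 - 2*z^3/3 - 2*z^2 + 4*sqrt(3)*cos(sqrt(3)*z)/3


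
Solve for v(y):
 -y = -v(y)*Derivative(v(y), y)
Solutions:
 v(y) = -sqrt(C1 + y^2)
 v(y) = sqrt(C1 + y^2)


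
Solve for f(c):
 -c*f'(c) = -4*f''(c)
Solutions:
 f(c) = C1 + C2*erfi(sqrt(2)*c/4)


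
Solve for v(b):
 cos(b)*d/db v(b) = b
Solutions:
 v(b) = C1 + Integral(b/cos(b), b)


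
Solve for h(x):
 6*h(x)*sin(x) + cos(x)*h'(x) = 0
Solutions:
 h(x) = C1*cos(x)^6


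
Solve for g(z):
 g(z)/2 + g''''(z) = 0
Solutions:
 g(z) = (C1*sin(2^(1/4)*z/2) + C2*cos(2^(1/4)*z/2))*exp(-2^(1/4)*z/2) + (C3*sin(2^(1/4)*z/2) + C4*cos(2^(1/4)*z/2))*exp(2^(1/4)*z/2)


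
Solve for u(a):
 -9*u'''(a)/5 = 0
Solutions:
 u(a) = C1 + C2*a + C3*a^2


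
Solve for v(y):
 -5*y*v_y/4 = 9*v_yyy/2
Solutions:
 v(y) = C1 + Integral(C2*airyai(-60^(1/3)*y/6) + C3*airybi(-60^(1/3)*y/6), y)


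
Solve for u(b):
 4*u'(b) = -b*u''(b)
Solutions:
 u(b) = C1 + C2/b^3


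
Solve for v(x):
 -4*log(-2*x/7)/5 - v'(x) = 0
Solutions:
 v(x) = C1 - 4*x*log(-x)/5 + 4*x*(-log(2) + 1 + log(7))/5


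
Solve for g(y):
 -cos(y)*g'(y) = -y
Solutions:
 g(y) = C1 + Integral(y/cos(y), y)


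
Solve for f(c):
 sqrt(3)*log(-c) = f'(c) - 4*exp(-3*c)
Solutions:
 f(c) = C1 + sqrt(3)*c*log(-c) - sqrt(3)*c - 4*exp(-3*c)/3


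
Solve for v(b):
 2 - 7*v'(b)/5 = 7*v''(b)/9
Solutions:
 v(b) = C1 + C2*exp(-9*b/5) + 10*b/7


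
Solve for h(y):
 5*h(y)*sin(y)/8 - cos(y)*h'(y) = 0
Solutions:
 h(y) = C1/cos(y)^(5/8)


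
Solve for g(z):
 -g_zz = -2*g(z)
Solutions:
 g(z) = C1*exp(-sqrt(2)*z) + C2*exp(sqrt(2)*z)


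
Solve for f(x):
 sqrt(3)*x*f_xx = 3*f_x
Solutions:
 f(x) = C1 + C2*x^(1 + sqrt(3))


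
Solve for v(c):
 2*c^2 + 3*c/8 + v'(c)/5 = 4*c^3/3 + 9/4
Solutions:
 v(c) = C1 + 5*c^4/3 - 10*c^3/3 - 15*c^2/16 + 45*c/4


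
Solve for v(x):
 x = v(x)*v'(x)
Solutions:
 v(x) = -sqrt(C1 + x^2)
 v(x) = sqrt(C1 + x^2)


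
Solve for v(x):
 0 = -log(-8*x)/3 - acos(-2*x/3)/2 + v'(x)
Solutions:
 v(x) = C1 + x*log(-x)/3 + x*acos(-2*x/3)/2 - x/3 + x*log(2) + sqrt(9 - 4*x^2)/4


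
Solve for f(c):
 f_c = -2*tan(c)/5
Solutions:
 f(c) = C1 + 2*log(cos(c))/5


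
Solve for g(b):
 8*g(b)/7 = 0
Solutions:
 g(b) = 0


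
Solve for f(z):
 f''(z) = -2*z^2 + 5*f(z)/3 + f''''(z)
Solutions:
 f(z) = 6*z^2/5 + (C1*sin(3^(3/4)*5^(1/4)*z*sin(atan(sqrt(51)/3)/2)/3) + C2*cos(3^(3/4)*5^(1/4)*z*sin(atan(sqrt(51)/3)/2)/3))*exp(-3^(3/4)*5^(1/4)*z*cos(atan(sqrt(51)/3)/2)/3) + (C3*sin(3^(3/4)*5^(1/4)*z*sin(atan(sqrt(51)/3)/2)/3) + C4*cos(3^(3/4)*5^(1/4)*z*sin(atan(sqrt(51)/3)/2)/3))*exp(3^(3/4)*5^(1/4)*z*cos(atan(sqrt(51)/3)/2)/3) + 36/25


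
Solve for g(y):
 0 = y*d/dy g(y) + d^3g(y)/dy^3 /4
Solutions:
 g(y) = C1 + Integral(C2*airyai(-2^(2/3)*y) + C3*airybi(-2^(2/3)*y), y)


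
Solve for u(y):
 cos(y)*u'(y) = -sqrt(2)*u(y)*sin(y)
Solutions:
 u(y) = C1*cos(y)^(sqrt(2))


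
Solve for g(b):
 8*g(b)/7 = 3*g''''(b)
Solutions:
 g(b) = C1*exp(-42^(3/4)*b/21) + C2*exp(42^(3/4)*b/21) + C3*sin(42^(3/4)*b/21) + C4*cos(42^(3/4)*b/21)


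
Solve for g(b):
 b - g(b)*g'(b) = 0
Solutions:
 g(b) = -sqrt(C1 + b^2)
 g(b) = sqrt(C1 + b^2)


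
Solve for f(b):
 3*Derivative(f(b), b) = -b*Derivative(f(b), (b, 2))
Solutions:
 f(b) = C1 + C2/b^2


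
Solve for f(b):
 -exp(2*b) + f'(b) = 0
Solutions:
 f(b) = C1 + exp(2*b)/2


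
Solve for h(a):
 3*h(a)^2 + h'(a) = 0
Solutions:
 h(a) = 1/(C1 + 3*a)


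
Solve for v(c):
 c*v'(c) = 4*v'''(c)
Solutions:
 v(c) = C1 + Integral(C2*airyai(2^(1/3)*c/2) + C3*airybi(2^(1/3)*c/2), c)


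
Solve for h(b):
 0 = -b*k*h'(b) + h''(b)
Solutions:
 h(b) = Piecewise((-sqrt(2)*sqrt(pi)*C1*erf(sqrt(2)*b*sqrt(-k)/2)/(2*sqrt(-k)) - C2, (k > 0) | (k < 0)), (-C1*b - C2, True))


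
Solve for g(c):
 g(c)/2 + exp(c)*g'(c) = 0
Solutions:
 g(c) = C1*exp(exp(-c)/2)


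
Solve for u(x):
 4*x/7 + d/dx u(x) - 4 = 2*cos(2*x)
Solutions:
 u(x) = C1 - 2*x^2/7 + 4*x + 2*sin(x)*cos(x)


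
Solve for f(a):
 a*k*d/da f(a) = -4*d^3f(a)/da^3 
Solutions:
 f(a) = C1 + Integral(C2*airyai(2^(1/3)*a*(-k)^(1/3)/2) + C3*airybi(2^(1/3)*a*(-k)^(1/3)/2), a)


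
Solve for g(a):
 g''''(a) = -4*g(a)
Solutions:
 g(a) = (C1*sin(a) + C2*cos(a))*exp(-a) + (C3*sin(a) + C4*cos(a))*exp(a)


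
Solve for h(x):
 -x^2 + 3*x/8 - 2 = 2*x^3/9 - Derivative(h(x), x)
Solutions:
 h(x) = C1 + x^4/18 + x^3/3 - 3*x^2/16 + 2*x


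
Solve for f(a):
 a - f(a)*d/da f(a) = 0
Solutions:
 f(a) = -sqrt(C1 + a^2)
 f(a) = sqrt(C1 + a^2)


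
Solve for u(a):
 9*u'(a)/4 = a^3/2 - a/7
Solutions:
 u(a) = C1 + a^4/18 - 2*a^2/63


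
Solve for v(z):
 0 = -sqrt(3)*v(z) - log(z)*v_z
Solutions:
 v(z) = C1*exp(-sqrt(3)*li(z))


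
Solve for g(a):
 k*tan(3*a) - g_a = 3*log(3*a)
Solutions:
 g(a) = C1 - 3*a*log(a) - 3*a*log(3) + 3*a - k*log(cos(3*a))/3


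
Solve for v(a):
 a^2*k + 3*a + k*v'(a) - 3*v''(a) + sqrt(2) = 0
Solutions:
 v(a) = C1 + C2*exp(a*k/3) - a^3/3 - 9*a^2/(2*k) - sqrt(2)*a/k - 27*a/k^2


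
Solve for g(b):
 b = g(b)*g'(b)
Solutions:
 g(b) = -sqrt(C1 + b^2)
 g(b) = sqrt(C1 + b^2)


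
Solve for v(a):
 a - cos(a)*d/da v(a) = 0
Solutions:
 v(a) = C1 + Integral(a/cos(a), a)


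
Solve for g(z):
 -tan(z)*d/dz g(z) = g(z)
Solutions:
 g(z) = C1/sin(z)


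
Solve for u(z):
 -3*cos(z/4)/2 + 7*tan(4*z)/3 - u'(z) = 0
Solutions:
 u(z) = C1 - 7*log(cos(4*z))/12 - 6*sin(z/4)


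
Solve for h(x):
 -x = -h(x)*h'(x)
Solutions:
 h(x) = -sqrt(C1 + x^2)
 h(x) = sqrt(C1 + x^2)


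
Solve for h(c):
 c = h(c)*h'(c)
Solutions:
 h(c) = -sqrt(C1 + c^2)
 h(c) = sqrt(C1 + c^2)


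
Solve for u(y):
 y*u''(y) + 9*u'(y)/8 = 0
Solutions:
 u(y) = C1 + C2/y^(1/8)


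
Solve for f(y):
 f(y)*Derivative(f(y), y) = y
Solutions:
 f(y) = -sqrt(C1 + y^2)
 f(y) = sqrt(C1 + y^2)


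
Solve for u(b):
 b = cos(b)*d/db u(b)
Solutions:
 u(b) = C1 + Integral(b/cos(b), b)


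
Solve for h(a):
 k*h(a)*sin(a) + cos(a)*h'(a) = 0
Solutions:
 h(a) = C1*exp(k*log(cos(a)))


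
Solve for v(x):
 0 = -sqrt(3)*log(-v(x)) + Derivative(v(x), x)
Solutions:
 -li(-v(x)) = C1 + sqrt(3)*x


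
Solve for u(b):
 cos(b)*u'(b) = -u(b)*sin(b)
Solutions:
 u(b) = C1*cos(b)


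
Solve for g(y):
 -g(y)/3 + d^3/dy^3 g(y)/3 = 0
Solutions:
 g(y) = C3*exp(y) + (C1*sin(sqrt(3)*y/2) + C2*cos(sqrt(3)*y/2))*exp(-y/2)


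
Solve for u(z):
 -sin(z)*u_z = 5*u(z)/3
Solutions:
 u(z) = C1*(cos(z) + 1)^(5/6)/(cos(z) - 1)^(5/6)


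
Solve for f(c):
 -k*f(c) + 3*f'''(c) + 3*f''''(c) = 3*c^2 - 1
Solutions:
 f(c) = C1*exp(c*Piecewise((-sqrt(-3^(2/3)*k^(1/3)/3 + 1/4)/2 - sqrt(3^(2/3)*k^(1/3)/3 + 1/2 + 1/(4*sqrt(-3^(2/3)*k^(1/3)/3 + 1/4)))/2 - 1/4, Eq(k, 0)), (-sqrt(-2*k/(9*(-k/48 + sqrt(k^3/729 + k^2/2304))^(1/3)) + 2*(-k/48 + sqrt(k^3/729 + k^2/2304))^(1/3) + 1/4)/2 - sqrt(2*k/(9*(-k/48 + sqrt(k^3/729 + k^2/2304))^(1/3)) - 2*(-k/48 + sqrt(k^3/729 + k^2/2304))^(1/3) + 1/2 + 1/(4*sqrt(-2*k/(9*(-k/48 + sqrt(k^3/729 + k^2/2304))^(1/3)) + 2*(-k/48 + sqrt(k^3/729 + k^2/2304))^(1/3) + 1/4)))/2 - 1/4, True))) + C2*exp(c*Piecewise((-sqrt(-3^(2/3)*k^(1/3)/3 + 1/4)/2 + sqrt(3^(2/3)*k^(1/3)/3 + 1/2 + 1/(4*sqrt(-3^(2/3)*k^(1/3)/3 + 1/4)))/2 - 1/4, Eq(k, 0)), (-sqrt(-2*k/(9*(-k/48 + sqrt(k^3/729 + k^2/2304))^(1/3)) + 2*(-k/48 + sqrt(k^3/729 + k^2/2304))^(1/3) + 1/4)/2 + sqrt(2*k/(9*(-k/48 + sqrt(k^3/729 + k^2/2304))^(1/3)) - 2*(-k/48 + sqrt(k^3/729 + k^2/2304))^(1/3) + 1/2 + 1/(4*sqrt(-2*k/(9*(-k/48 + sqrt(k^3/729 + k^2/2304))^(1/3)) + 2*(-k/48 + sqrt(k^3/729 + k^2/2304))^(1/3) + 1/4)))/2 - 1/4, True))) + C3*exp(c*Piecewise((sqrt(-3^(2/3)*k^(1/3)/3 + 1/4)/2 - sqrt(3^(2/3)*k^(1/3)/3 + 1/2 - 1/(4*sqrt(-3^(2/3)*k^(1/3)/3 + 1/4)))/2 - 1/4, Eq(k, 0)), (sqrt(-2*k/(9*(-k/48 + sqrt(k^3/729 + k^2/2304))^(1/3)) + 2*(-k/48 + sqrt(k^3/729 + k^2/2304))^(1/3) + 1/4)/2 - sqrt(2*k/(9*(-k/48 + sqrt(k^3/729 + k^2/2304))^(1/3)) - 2*(-k/48 + sqrt(k^3/729 + k^2/2304))^(1/3) + 1/2 - 1/(4*sqrt(-2*k/(9*(-k/48 + sqrt(k^3/729 + k^2/2304))^(1/3)) + 2*(-k/48 + sqrt(k^3/729 + k^2/2304))^(1/3) + 1/4)))/2 - 1/4, True))) + C4*exp(c*Piecewise((sqrt(-3^(2/3)*k^(1/3)/3 + 1/4)/2 + sqrt(3^(2/3)*k^(1/3)/3 + 1/2 - 1/(4*sqrt(-3^(2/3)*k^(1/3)/3 + 1/4)))/2 - 1/4, Eq(k, 0)), (sqrt(-2*k/(9*(-k/48 + sqrt(k^3/729 + k^2/2304))^(1/3)) + 2*(-k/48 + sqrt(k^3/729 + k^2/2304))^(1/3) + 1/4)/2 + sqrt(2*k/(9*(-k/48 + sqrt(k^3/729 + k^2/2304))^(1/3)) - 2*(-k/48 + sqrt(k^3/729 + k^2/2304))^(1/3) + 1/2 - 1/(4*sqrt(-2*k/(9*(-k/48 + sqrt(k^3/729 + k^2/2304))^(1/3)) + 2*(-k/48 + sqrt(k^3/729 + k^2/2304))^(1/3) + 1/4)))/2 - 1/4, True))) - 3*c^2/k + 1/k
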